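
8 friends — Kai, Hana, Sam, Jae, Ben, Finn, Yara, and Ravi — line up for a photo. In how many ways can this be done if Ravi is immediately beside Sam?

Glue Ravi and Sam into one block (2 internal orders), leaving 7 units to arrange in a row.
So the count is 2·(7)! = 10080.

10080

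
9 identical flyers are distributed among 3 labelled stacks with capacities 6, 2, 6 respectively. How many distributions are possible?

Ignoring the caps, the number of non-negative solutions to x_1+…+x_3 = 9 is C(11,2) = 55.
Subtract solutions that violate a single cap (substitute x_i' = x_i − (cap_i+1)): x_1 ≥ 7 gives C(4,2) = 6; x_2 ≥ 3 gives C(8,2) = 28; x_3 ≥ 7 gives C(4,2) = 6. Together 40.
No two caps can be exceeded simultaneously, so the pair terms are all 0.
By inclusion–exclusion the count is 55 − 40 + 0 = 15.

15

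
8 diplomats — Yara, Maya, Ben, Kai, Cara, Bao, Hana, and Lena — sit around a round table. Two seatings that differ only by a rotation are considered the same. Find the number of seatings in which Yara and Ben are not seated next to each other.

All circular seatings of 8 people number (7)! = 5040.
Seatings with Yara beside Ben: treat them as a block with 2 internal orders, giving 2 × (6)! = 1440.
Subtracting, 5040 − 1440 = 3600.

3600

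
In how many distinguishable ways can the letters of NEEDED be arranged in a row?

60

The 6 letters of NEEDED have repeats: D appearing twice and E appearing 3 times.
So there are 6! / (3!·2!) = 60 distinguishable arrangements.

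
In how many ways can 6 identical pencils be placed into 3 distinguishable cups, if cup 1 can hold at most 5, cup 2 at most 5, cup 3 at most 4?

23

By stars and bars, unrestricted non-negative solutions to x_1+…+x_3 = 6 number C(6+2,2) = 28.
Subtract solutions that violate a single cap (substitute x_i' = x_i − (cap_i+1)): x_1 ≥ 6 gives C(2,2) = 1; x_2 ≥ 6 gives C(2,2) = 1; x_3 ≥ 5 gives C(3,2) = 3. Together 5.
No two caps can be exceeded simultaneously, so the pair terms are all 0.
By inclusion–exclusion the count is 28 − 5 + 0 = 23.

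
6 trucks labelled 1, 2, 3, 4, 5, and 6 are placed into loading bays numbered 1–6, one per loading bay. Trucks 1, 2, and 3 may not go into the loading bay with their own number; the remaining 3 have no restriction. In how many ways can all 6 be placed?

Let Aᵢ (for i ∈ {1, 2, 3}) be the placements that put truck i in its forbidden loading bay. Any j of these fix j positions, leaving (6−j)! ways to fill the rest, and there are C(3,j) ways to pick which j.
By inclusion–exclusion, the number of valid placements is Σ_{j=0}^{3} (−1)^j C(3,j)·(6−j)!.
Computing: 720 − 360 + 72 − 6 = 426.

426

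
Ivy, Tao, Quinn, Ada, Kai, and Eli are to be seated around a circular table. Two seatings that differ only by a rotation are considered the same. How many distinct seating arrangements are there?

120

Around a circle, 6 distinct people have 6!/6 = (5)! = 120 rotationally distinct seatings.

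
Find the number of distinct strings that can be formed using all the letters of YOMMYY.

The 6 letters of YOMMYY have repeats: M appearing twice and Y appearing 3 times.
So there are 6! / (3!·2!) = 60 distinguishable arrangements.

60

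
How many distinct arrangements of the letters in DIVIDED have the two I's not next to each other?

300

Total arrangements of DIVIDED: 7!/(3!·2!) = 420.
If the two I's are adjacent, glue them into one block, leaving 6 items to arrange: (6)!/(3!) = 120 ways.
Hence 420 − 120 = 300.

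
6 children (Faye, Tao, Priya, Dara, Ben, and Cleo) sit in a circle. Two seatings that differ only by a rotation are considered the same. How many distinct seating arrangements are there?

Fix one person's seat to break rotational symmetry; the remaining 5 people can be arranged in (5)! = 120 ways.

120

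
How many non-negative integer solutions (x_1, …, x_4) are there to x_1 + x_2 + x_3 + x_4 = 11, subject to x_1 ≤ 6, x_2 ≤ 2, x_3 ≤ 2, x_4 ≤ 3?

10

Ignoring the caps, the number of non-negative solutions to x_1+…+x_4 = 11 is C(14,3) = 364.
Subtract solutions that violate a single cap (substitute x_i' = x_i − (cap_i+1)): x_1 ≥ 7 gives C(7,3) = 35; x_2 ≥ 3 gives C(11,3) = 165; x_3 ≥ 3 gives C(11,3) = 165; x_4 ≥ 4 gives C(10,3) = 120. Together 485.
Add back pairs where two caps are both exceeded: 4 + 4 + 1 + 56 + 35 + 35 = 135.
Subtract triples: 0 + 0 + 0 + 4 = 4.
By inclusion–exclusion the count is 364 − 485 + 135 − 4 = 10.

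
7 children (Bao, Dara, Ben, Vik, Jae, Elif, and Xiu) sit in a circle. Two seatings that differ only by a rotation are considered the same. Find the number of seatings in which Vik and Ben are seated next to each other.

Treat {Vik, Ben} as one unit (2 internal orders) and seat the resulting 6 units around the table: (5)! circular arrangements.
So 2 × (5)! = 2 × 120 = 240.

240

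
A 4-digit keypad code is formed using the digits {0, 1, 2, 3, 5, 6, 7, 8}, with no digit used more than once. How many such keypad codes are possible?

Choose and order 4 of the 8 symbols: the first digit has 8 options, the next 7, then 6, 5.
8 × 7 × 6 × 5 = 1680.

1680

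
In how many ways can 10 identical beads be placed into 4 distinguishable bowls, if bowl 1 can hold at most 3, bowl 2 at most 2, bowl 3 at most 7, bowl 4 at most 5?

Without the upper bounds there are C(13,3) = 286 ways to split 10 among 4 bowls.
Subtract solutions that violate a single cap (substitute x_i' = x_i − (cap_i+1)): x_1 ≥ 4 gives C(9,3) = 84; x_2 ≥ 3 gives C(10,3) = 120; x_3 ≥ 8 gives C(5,3) = 10; x_4 ≥ 6 gives C(7,3) = 35. Together 249.
Add back pairs where two caps are both exceeded: 20 + 0 + 1 + 0 + 4 + 0 = 25.
By inclusion–exclusion the count is 286 − 249 + 25 = 62.

62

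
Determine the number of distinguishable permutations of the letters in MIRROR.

MIRROR has 6 letters with R appearing 3 times.
So there are 6! / (3!) = 120 distinguishable arrangements.

120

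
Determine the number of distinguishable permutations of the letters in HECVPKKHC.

Letter multiplicities in HECVPKKHC: C×2, E×1, H×2, K×2, P×1, V×1.
The number of distinct arrangements is 9!/(2!·2!·2!) = 362880/8 = 45360.

45360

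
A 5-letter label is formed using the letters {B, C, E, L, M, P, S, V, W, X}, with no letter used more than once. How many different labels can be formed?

30240

With no repetition, fill the 5 letters in order: 10 choices, then 9, down to 6.
That product is 10 × 9 × 8 × 7 × 6 = 30240.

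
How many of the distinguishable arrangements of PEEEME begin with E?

20

With the first slot taken by E, it remains to arrange the other 5 letters (PEEME).
Those 5 letters have E appearing 3 times, giving (5)!/(3!) = 20.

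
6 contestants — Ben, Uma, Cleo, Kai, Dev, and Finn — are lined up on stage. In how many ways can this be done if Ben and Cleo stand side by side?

Treat {Ben, Cleo} as a single unit. There are 5 units to order, and the pair itself can be ordered 2 ways.
So the count is 2·(5)! = 240.

240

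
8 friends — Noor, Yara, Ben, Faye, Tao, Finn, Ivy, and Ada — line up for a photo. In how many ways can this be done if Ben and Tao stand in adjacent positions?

Glue Ben and Tao into one block (2 internal orders), leaving 7 units to arrange in a row.
So the count is 2·(7)! = 10080.

10080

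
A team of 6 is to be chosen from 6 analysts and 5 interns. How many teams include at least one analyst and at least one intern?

Total 6-person selections from all 11: C(11,6) = 462.
Selections missing a whole group: no analysts → C(5,6) = 0; no interns → C(6,6) = 1.
Both groups omitted at once is impossible, so 462 − 1 = 461.

461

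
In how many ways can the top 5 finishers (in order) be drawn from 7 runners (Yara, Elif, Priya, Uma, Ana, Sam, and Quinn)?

2520

There are 7 choices for 1st place, 6 for 2nd, and so on down to 3 for position 5.
That gives 7 × 6 × 5 × 4 × 3 = 2520.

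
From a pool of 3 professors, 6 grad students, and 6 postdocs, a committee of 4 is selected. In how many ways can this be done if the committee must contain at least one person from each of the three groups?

648

With no constraint there are C(15,4) = 1365 possible selections.
Selections missing a whole group: no professors → C(12,4) = 495; no grad students → C(9,4) = 126; no postdocs → C(9,4) = 126.
Add back selections omitting two groups (i.e. drawn from a single group): C(3,4) + C(6,4) + C(6,4) = 30.
By inclusion–exclusion: 1365 − 747 + 30 = 648.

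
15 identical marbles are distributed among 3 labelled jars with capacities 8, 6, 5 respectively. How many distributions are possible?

15

Ignoring the caps, the number of non-negative solutions to x_1+…+x_3 = 15 is C(17,2) = 136.
Subtract solutions that violate a single cap (substitute x_i' = x_i − (cap_i+1)): x_1 ≥ 9 gives C(8,2) = 28; x_2 ≥ 7 gives C(10,2) = 45; x_3 ≥ 6 gives C(11,2) = 55. Together 128.
Add back pairs where two caps are both exceeded: 0 + 1 + 6 = 7.
By inclusion–exclusion the count is 136 − 128 + 7 = 15.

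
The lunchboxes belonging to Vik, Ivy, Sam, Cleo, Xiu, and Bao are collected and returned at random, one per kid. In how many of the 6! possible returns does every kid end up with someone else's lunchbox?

265

Count assignments avoiding every fixed point. For any j of the 6 kids fixed to their own lunchbox, the other 6−j can be arranged in (6−j)! ways.
By inclusion–exclusion this is Σ_{j=0}^{6} (−1)^j C(6,j)·(6−j)!.
Computing: 720 − 720 + 360 − 120 + 30 − 6 + 1 = 265.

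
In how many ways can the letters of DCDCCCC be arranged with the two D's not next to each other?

There are 7!/(5!·2!) = 21 arrangements of DCDCCCC in total.
Arrangements with the D's together: treat DD as one letter, giving (6)!/(5!) = 6.
Subtracting, 21 − 6 = 15 arrangements keep the D's apart.

15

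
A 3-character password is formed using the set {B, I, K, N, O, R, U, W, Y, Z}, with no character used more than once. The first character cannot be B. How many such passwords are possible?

The first character has 10−1 = 9 choices (anything except B).
The remaining 2 characters are filled from the other 9 symbols without repetition: 9 × 8 = 72.
Total: 9 × 72 = 648.

648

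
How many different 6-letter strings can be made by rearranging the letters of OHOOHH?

20

OHOOHH has 6 letters with H appearing 3 times and O appearing 3 times.
The number of distinct arrangements is 6!/(3!·3!) = 720/36 = 20.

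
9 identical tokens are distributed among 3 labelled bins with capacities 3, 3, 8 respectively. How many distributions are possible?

Without the upper bounds there are C(11,2) = 55 ways to split 9 among 3 bins.
Subtract solutions that violate a single cap (substitute x_i' = x_i − (cap_i+1)): x_1 ≥ 4 gives C(7,2) = 21; x_2 ≥ 4 gives C(7,2) = 21; x_3 ≥ 9 gives C(2,2) = 1. Together 43.
Add back pairs where two caps are both exceeded: 3 + 0 + 0 = 3.
By inclusion–exclusion the count is 55 − 43 + 3 = 15.

15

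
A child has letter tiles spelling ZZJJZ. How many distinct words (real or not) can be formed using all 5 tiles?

10

The 5 letters of ZZJJZ have repeats: J appearing twice and Z appearing 3 times.
So there are 5! / (3!·2!) = 10 distinguishable arrangements.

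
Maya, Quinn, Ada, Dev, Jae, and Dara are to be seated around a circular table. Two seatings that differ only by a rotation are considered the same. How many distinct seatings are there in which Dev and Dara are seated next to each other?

48

Glue Dev and Dara into a block (2 internal orders). Seating 5 units around a circle gives (4)! arrangements.
So 2 × (4)! = 2 × 24 = 48.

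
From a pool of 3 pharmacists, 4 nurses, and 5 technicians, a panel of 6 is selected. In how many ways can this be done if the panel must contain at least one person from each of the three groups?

Unrestricted: C(12,6) = 924 ways to pick any 6 of the 12.
Selections missing a whole group: no pharmacists → C(9,6) = 84; no nurses → C(8,6) = 28; no technicians → C(7,6) = 7.
Add back selections omitting two groups (i.e. drawn from a single group): C(3,6) + C(4,6) + C(5,6) = 0.
By inclusion–exclusion: 924 − 119 + 0 = 805.

805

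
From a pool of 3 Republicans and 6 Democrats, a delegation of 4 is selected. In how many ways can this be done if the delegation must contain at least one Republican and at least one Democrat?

111

With no constraint there are C(9,4) = 126 possible selections.
Selections missing a whole group: no Republicans → C(6,4) = 15; no Democrats → C(3,4) = 0.
Both groups omitted at once is impossible, so 126 − 15 = 111.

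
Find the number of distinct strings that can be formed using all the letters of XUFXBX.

The 6 letters of XUFXBX have repeats: X appearing 3 times.
So there are 6! / (3!) = 120 distinguishable arrangements.

120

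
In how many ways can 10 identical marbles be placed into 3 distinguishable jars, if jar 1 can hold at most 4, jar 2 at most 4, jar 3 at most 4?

Ignoring the caps, the number of non-negative solutions to x_1+…+x_3 = 10 is C(12,2) = 66.
Subtract solutions that violate a single cap (substitute x_i' = x_i − (cap_i+1)): x_1 ≥ 5 gives C(7,2) = 21; x_2 ≥ 5 gives C(7,2) = 21; x_3 ≥ 5 gives C(7,2) = 21. Together 63.
Add back pairs where two caps are both exceeded: 1 + 1 + 1 = 3.
By inclusion–exclusion the count is 66 − 63 + 3 = 6.

6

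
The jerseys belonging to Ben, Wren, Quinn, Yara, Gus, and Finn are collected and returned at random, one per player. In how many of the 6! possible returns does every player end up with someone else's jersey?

Let Aᵢ be the assignments in which player i gets their old jersey. We want the size of the complement of A₁∪…∪A_6.
By inclusion–exclusion this is Σ_{j=0}^{6} (−1)^j C(6,j)·(6−j)!.
Computing: 720 − 720 + 360 − 120 + 30 − 6 + 1 = 265.

265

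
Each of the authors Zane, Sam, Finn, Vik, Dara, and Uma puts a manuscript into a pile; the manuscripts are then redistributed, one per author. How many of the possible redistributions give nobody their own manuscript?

265

This is the derangement count D_6: permutations of 6 items with no fixed point.
By inclusion–exclusion this is Σ_{j=0}^{6} (−1)^j C(6,j)·(6−j)!.
Computing: 720 − 720 + 360 − 120 + 30 − 6 + 1 = 265.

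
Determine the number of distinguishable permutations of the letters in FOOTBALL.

10080

The 8 letters of FOOTBALL have repeats: L appearing twice and O appearing twice.
The number of distinct arrangements is 8!/(2!·2!) = 40320/4 = 10080.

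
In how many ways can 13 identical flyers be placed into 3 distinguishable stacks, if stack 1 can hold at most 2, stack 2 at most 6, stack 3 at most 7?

Without the upper bounds there are C(15,2) = 105 ways to split 13 among 3 stacks.
Subtract solutions that violate a single cap (substitute x_i' = x_i − (cap_i+1)): x_1 ≥ 3 gives C(12,2) = 66; x_2 ≥ 7 gives C(8,2) = 28; x_3 ≥ 8 gives C(7,2) = 21. Together 115.
Add back pairs where two caps are both exceeded: 10 + 6 + 0 = 16.
By inclusion–exclusion the count is 105 − 115 + 16 = 6.

6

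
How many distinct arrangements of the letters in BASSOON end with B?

180

Fix B in the last position and arrange the remaining 6 letters.
Those 6 letters have O appearing twice and S appearing twice, giving (6)!/(2!·2!) = 180.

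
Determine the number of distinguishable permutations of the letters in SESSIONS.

1680

The 8 letters of SESSIONS have repeats: S appearing 4 times.
Dividing 8! = 40320 by 4! = 24 for the repeated letters gives 1680.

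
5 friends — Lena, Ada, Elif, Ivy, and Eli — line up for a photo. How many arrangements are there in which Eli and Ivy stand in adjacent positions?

Glue Eli and Ivy into one block (2 internal orders), leaving 4 units to arrange in a row.
So the count is 2·(4)! = 48.

48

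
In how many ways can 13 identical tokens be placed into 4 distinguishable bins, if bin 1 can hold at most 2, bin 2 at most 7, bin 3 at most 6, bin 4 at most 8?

133

Ignoring the caps, the number of non-negative solutions to x_1+…+x_4 = 13 is C(16,3) = 560.
Subtract solutions that violate a single cap (substitute x_i' = x_i − (cap_i+1)): x_1 ≥ 3 gives C(13,3) = 286; x_2 ≥ 8 gives C(8,3) = 56; x_3 ≥ 7 gives C(9,3) = 84; x_4 ≥ 9 gives C(7,3) = 35. Together 461.
Add back pairs where two caps are both exceeded: 10 + 20 + 4 + 0 + 0 + 0 = 34.
By inclusion–exclusion the count is 560 − 461 + 34 = 133.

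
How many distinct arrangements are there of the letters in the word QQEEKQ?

60

Letter multiplicities in QQEEKQ: E×2, K×1, Q×3.
The number of distinct arrangements is 6!/(3!·2!) = 720/12 = 60.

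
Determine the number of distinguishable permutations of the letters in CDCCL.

The 5 letters of CDCCL have repeats: C appearing 3 times.
So there are 5! / (3!) = 20 distinguishable arrangements.

20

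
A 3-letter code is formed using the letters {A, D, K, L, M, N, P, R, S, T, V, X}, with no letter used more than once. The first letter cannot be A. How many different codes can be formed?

The first letter has 12−1 = 11 choices (anything except A).
The remaining 2 letters are filled from the other 11 symbols without repetition: 11 × 10 = 110.
Total: 11 × 110 = 1210.

1210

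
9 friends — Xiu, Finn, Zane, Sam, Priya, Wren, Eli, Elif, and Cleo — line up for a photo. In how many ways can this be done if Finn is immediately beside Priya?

Place the 7 others and the Finn-Priya pair as 8 objects in a line; the pair has 2 internal arrangements.
So the count is 2·(8)! = 80640.

80640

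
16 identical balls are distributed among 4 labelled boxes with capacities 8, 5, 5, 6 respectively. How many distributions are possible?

141

Ignoring the caps, the number of non-negative solutions to x_1+…+x_4 = 16 is C(19,3) = 969.
Subtract solutions that violate a single cap (substitute x_i' = x_i − (cap_i+1)): x_1 ≥ 9 gives C(10,3) = 120; x_2 ≥ 6 gives C(13,3) = 286; x_3 ≥ 6 gives C(13,3) = 286; x_4 ≥ 7 gives C(12,3) = 220. Together 912.
Add back pairs where two caps are both exceeded: 4 + 4 + 1 + 35 + 20 + 20 = 84.
By inclusion–exclusion the count is 969 − 912 + 84 = 141.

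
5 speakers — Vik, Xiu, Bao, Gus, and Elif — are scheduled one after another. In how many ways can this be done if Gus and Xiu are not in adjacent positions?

There are 5! = 120 arrangements in all. If Gus and Xiu are adjacent, merging them into one block gives 2·(4)! = 48 arrangements.
Complementary counting: 120 − 48 = 72.

72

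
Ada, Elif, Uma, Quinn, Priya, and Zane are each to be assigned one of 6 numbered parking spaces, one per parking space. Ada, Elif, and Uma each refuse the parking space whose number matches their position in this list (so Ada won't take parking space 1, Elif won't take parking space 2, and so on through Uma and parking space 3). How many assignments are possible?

426

Let Aᵢ (for i ∈ {1, 2, 3}) be the placements that put person i in their forbidden parking space. Any j of these fix j positions, leaving (6−j)! ways to fill the rest, and there are C(3,j) ways to pick which j.
By inclusion–exclusion, the number of valid placements is Σ_{j=0}^{3} (−1)^j C(3,j)·(6−j)!.
Computing: 720 − 360 + 72 − 6 = 426.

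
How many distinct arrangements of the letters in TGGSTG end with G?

30

Fix G in the last position and arrange the remaining 5 letters.
Those 5 letters have G appearing twice and T appearing twice, giving (5)!/(2!·2!) = 30.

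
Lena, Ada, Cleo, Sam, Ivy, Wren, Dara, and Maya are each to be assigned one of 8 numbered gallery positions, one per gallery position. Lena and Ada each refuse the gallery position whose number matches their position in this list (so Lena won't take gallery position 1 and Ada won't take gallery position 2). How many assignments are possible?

Let Aᵢ (for i ∈ {1, 2}) be the placements that put person i in their forbidden gallery position. Any j of these fix j positions, leaving (8−j)! ways to fill the rest, and there are C(2,j) ways to pick which j.
By inclusion–exclusion, the number of valid placements is Σ_{j=0}^{2} (−1)^j C(2,j)·(8−j)!.
Computing: 40320 − 10080 + 720 = 30960.

30960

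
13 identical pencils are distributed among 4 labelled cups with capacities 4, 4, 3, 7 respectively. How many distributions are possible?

Without the upper bounds there are C(16,3) = 560 ways to split 13 among 4 cups.
Subtract solutions that violate a single cap (substitute x_i' = x_i − (cap_i+1)): x_1 ≥ 5 gives C(11,3) = 165; x_2 ≥ 5 gives C(11,3) = 165; x_3 ≥ 4 gives C(12,3) = 220; x_4 ≥ 8 gives C(8,3) = 56. Together 606.
Add back pairs where two caps are both exceeded: 20 + 35 + 1 + 35 + 1 + 4 = 96.
By inclusion–exclusion the count is 560 − 606 + 96 = 50.

50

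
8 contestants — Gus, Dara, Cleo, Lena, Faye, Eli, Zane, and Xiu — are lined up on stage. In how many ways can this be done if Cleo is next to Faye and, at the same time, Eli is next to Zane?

Treat {Cleo,Faye} as one block (2 orders) and {Eli,Zane} as another (2 orders).
That leaves 6 units to arrange: 2 × 2 × 6! = 4 × 720 = 2880.

2880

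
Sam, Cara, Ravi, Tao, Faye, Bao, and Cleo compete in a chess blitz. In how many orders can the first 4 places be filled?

This is an ordered selection of 4 from 7: P(7,4).
That gives 7 × 6 × 5 × 4 = 840.

840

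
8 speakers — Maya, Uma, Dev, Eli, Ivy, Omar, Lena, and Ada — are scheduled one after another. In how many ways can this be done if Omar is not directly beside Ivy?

Of the 8! = 40320 arrangements, those with Omar and Ivy adjacent number 2 × 7! = 10080 (treat the pair as a block with 2 internal orders).
Complementary counting: 40320 − 10080 = 30240.

30240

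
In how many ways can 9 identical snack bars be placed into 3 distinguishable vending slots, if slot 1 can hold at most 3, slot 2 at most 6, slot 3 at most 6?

Without the upper bounds there are C(11,2) = 55 ways to split 9 among 3 vending slots.
Subtract solutions that violate a single cap (substitute x_i' = x_i − (cap_i+1)): x_1 ≥ 4 gives C(7,2) = 21; x_2 ≥ 7 gives C(4,2) = 6; x_3 ≥ 7 gives C(4,2) = 6. Together 33.
No two caps can be exceeded simultaneously, so the pair terms are all 0.
By inclusion–exclusion the count is 55 − 33 + 0 = 22.

22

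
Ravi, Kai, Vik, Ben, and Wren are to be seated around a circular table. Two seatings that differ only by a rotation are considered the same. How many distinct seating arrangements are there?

Around a circle, 5 distinct people have 5!/5 = (4)! = 24 rotationally distinct seatings.

24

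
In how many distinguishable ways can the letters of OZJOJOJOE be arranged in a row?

2520

OZJOJOJOE has 9 letters with J appearing 3 times and O appearing 4 times.
So there are 9! / (4!·3!) = 2520 distinguishable arrangements.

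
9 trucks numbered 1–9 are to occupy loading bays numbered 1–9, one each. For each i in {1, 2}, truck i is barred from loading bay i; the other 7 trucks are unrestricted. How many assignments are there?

Let Aᵢ (for i ∈ {1, 2}) be the placements that put truck i in its forbidden loading bay. Any j of these fix j positions, leaving (9−j)! ways to fill the rest, and there are C(2,j) ways to pick which j.
By inclusion–exclusion, the number of valid placements is Σ_{j=0}^{2} (−1)^j C(2,j)·(9−j)!.
Computing: 362880 − 80640 + 5040 = 287280.

287280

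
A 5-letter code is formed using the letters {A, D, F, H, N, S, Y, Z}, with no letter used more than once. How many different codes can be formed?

Choose and order 5 of the 8 symbols: the first letter has 8 options, the next 7, and so on down to 4.
That product is 8 × 7 × 6 × 5 × 4 = 6720.

6720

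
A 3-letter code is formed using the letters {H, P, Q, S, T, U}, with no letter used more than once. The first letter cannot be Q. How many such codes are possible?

The first letter has 6−1 = 5 choices (anything except Q).
The remaining 2 letters are filled from the other 5 symbols without repetition: 5 × 4 = 20.
Total: 5 × 20 = 100.

100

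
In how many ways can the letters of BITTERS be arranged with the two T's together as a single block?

720

Treat the 2 copies of T as a single block. The multiset to arrange is then {TT, B, E, I, R, S}, 6 items in all.
All 6 items are distinct, so there are (6)! = 720 arrangements.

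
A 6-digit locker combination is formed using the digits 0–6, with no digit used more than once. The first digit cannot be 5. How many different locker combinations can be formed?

4320

The first digit has 7−1 = 6 choices (anything except 5).
The remaining 5 digits are filled from the other 6 symbols without repetition: 6 × 5 × 4 × 3 × 2 = 720.
Total: 6 × 720 = 4320.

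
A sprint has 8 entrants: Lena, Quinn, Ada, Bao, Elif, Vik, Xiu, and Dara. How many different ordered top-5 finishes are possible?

6720

There are 8 choices for 1st place, 7 for 2nd, and so on down to 4 for position 5.
That gives 8 × 7 × 6 × 5 × 4 = 6720.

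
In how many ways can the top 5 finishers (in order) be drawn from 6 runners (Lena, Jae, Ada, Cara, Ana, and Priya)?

There are 6 choices for 1st place, 5 for 2nd, and so on down to 2 for position 5.
That gives 6 × 5 × 4 × 3 × 2 = 720.

720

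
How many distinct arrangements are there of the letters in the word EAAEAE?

The 6 letters of EAAEAE have repeats: A appearing 3 times and E appearing 3 times.
Dividing 6! = 720 by 3!·3! = 36 for the repeated letters gives 20.

20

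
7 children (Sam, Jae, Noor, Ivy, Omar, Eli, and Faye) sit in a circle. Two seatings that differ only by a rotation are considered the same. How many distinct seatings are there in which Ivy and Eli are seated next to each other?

240

Glue Ivy and Eli into a block (2 internal orders). Seating 6 units around a circle gives (5)! arrangements.
So 2 × (5)! = 2 × 120 = 240.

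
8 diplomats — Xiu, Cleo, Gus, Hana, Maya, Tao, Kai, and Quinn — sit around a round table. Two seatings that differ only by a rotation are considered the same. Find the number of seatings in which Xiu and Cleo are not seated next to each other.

Without the restriction there are (7)! = 5040 seatings.
Those with Xiu next to Cleo: fuse the pair into one unit and seat 7 units around a circle — 2·(6)! = 1440.
Subtracting, 5040 − 1440 = 3600.

3600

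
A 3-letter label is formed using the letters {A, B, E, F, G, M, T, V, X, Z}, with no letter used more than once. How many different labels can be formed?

This is a permutation of 3 out of 10: P(10,3) = 10!/7!.
That product is 10 × 9 × 8 = 720.

720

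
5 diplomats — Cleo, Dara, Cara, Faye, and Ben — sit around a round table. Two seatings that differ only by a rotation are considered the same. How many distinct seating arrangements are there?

24

Seat Cleo anywhere (absorbing the rotational symmetry), then permute the other 4: (4)! = 24.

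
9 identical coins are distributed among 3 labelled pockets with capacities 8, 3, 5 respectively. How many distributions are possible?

Without the upper bounds there are C(11,2) = 55 ways to split 9 among 3 pockets.
Subtract solutions that violate a single cap (substitute x_i' = x_i − (cap_i+1)): x_1 ≥ 9 gives C(2,2) = 1; x_2 ≥ 4 gives C(7,2) = 21; x_3 ≥ 6 gives C(5,2) = 10. Together 32.
No two caps can be exceeded simultaneously, so the pair terms are all 0.
By inclusion–exclusion the count is 55 − 32 + 0 = 23.

23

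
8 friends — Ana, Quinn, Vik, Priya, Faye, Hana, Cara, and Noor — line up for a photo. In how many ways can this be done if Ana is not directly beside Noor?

30240

Of the 8! = 40320 arrangements, those with Ana and Noor adjacent number 2 × 7! = 10080 (treat the pair as a block with 2 internal orders).
Complementary counting: 40320 − 10080 = 30240.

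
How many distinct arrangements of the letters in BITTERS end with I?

360

Fix I in the last position and arrange the remaining 6 letters.
Those 6 letters have T appearing twice, giving (6)!/(2!) = 360.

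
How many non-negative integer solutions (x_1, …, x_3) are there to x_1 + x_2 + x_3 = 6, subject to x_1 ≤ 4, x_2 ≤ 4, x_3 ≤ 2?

12

By stars and bars, unrestricted non-negative solutions to x_1+…+x_3 = 6 number C(6+2,2) = 28.
Subtract solutions that violate a single cap (substitute x_i' = x_i − (cap_i+1)): x_1 ≥ 5 gives C(3,2) = 3; x_2 ≥ 5 gives C(3,2) = 3; x_3 ≥ 3 gives C(5,2) = 10. Together 16.
No two caps can be exceeded simultaneously, so the pair terms are all 0.
By inclusion–exclusion the count is 28 − 16 + 0 = 12.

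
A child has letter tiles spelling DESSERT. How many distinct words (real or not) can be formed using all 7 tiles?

1260

DESSERT has 7 letters with E appearing twice and S appearing twice.
The number of distinct arrangements is 7!/(2!·2!) = 5040/4 = 1260.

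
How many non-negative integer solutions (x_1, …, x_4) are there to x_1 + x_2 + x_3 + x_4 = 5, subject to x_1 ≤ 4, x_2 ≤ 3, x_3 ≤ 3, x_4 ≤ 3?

By stars and bars, unrestricted non-negative solutions to x_1+…+x_4 = 5 number C(5+3,3) = 56.
Subtract solutions that violate a single cap (substitute x_i' = x_i − (cap_i+1)): x_1 ≥ 5 gives C(3,3) = 1; x_2 ≥ 4 gives C(4,3) = 4; x_3 ≥ 4 gives C(4,3) = 4; x_4 ≥ 4 gives C(4,3) = 4. Together 13.
No two caps can be exceeded simultaneously, so the pair terms are all 0.
By inclusion–exclusion the count is 56 − 13 + 0 = 43.

43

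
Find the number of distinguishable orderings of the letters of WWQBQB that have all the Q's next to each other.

30

Treat the 2 copies of Q as a single block. The multiset to arrange is then {QQ, B, B, W, W}, 5 items in all.
That gives (5)!/(2!·2!) = 30 arrangements.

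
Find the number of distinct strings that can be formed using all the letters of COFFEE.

The 6 letters of COFFEE have repeats: E appearing twice and F appearing twice.
The number of distinct arrangements is 6!/(2!·2!) = 720/4 = 180.

180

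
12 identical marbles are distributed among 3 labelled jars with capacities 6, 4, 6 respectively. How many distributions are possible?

15

By stars and bars, unrestricted non-negative solutions to x_1+…+x_3 = 12 number C(12+2,2) = 91.
Subtract solutions that violate a single cap (substitute x_i' = x_i − (cap_i+1)): x_1 ≥ 7 gives C(7,2) = 21; x_2 ≥ 5 gives C(9,2) = 36; x_3 ≥ 7 gives C(7,2) = 21. Together 78.
Add back pairs where two caps are both exceeded: 1 + 0 + 1 = 2.
By inclusion–exclusion the count is 91 − 78 + 2 = 15.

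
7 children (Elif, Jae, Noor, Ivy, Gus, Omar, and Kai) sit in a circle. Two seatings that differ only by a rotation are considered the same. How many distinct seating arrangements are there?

Around a circle, 7 distinct people have 7!/7 = (6)! = 720 rotationally distinct seatings.

720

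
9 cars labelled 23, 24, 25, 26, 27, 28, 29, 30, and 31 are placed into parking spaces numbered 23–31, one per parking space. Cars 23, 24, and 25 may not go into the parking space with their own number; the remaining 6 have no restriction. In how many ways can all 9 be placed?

256320

Let Aᵢ (for i ∈ {23, 24, 25}) be the placements that put car i in its forbidden parking space. Any j of these fix j positions, leaving (9−j)! ways to fill the rest, and there are C(3,j) ways to pick which j.
By inclusion–exclusion, the number of valid placements is Σ_{j=0}^{3} (−1)^j C(3,j)·(9−j)!.
Computing: 362880 − 120960 + 15120 − 720 = 256320.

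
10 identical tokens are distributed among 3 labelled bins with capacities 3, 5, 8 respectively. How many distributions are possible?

21

By stars and bars, unrestricted non-negative solutions to x_1+…+x_3 = 10 number C(10+2,2) = 66.
Subtract solutions that violate a single cap (substitute x_i' = x_i − (cap_i+1)): x_1 ≥ 4 gives C(8,2) = 28; x_2 ≥ 6 gives C(6,2) = 15; x_3 ≥ 9 gives C(3,2) = 3. Together 46.
Add back pairs where two caps are both exceeded: 1 + 0 + 0 = 1.
By inclusion–exclusion the count is 66 − 46 + 1 = 21.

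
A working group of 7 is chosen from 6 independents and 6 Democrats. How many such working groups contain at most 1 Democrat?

Split by how many Democrats are chosen (0 through 1).
Sum: C(6,0)·C(6,7) + C(6,1)·C(6,6) = 0 + 6 = 6.

6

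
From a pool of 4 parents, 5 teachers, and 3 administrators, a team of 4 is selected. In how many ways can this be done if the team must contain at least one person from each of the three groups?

Unrestricted: C(12,4) = 495 ways to pick any 4 of the 12.
Subtract selections that omit an entire group: no parents → C(8,4) = 70; no teachers → C(7,4) = 35; no administrators → C(9,4) = 126.
Add back selections omitting two groups (i.e. drawn from a single group): C(4,4) + C(5,4) + C(3,4) = 6.
By inclusion–exclusion: 495 − 231 + 6 = 270.

270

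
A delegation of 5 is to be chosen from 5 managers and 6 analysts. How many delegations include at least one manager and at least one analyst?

Unrestricted: C(11,5) = 462 ways to pick any 5 of the 11.
Subtract selections that omit an entire group: no managers → C(6,5) = 6; no analysts → C(5,5) = 1.
Both groups omitted at once is impossible, so 462 − 7 = 455.

455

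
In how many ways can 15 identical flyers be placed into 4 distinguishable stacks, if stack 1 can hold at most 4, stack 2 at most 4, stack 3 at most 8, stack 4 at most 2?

Ignoring the caps, the number of non-negative solutions to x_1+…+x_4 = 15 is C(18,3) = 816.
Subtract solutions that violate a single cap (substitute x_i' = x_i − (cap_i+1)): x_1 ≥ 5 gives C(13,3) = 286; x_2 ≥ 5 gives C(13,3) = 286; x_3 ≥ 9 gives C(9,3) = 84; x_4 ≥ 3 gives C(15,3) = 455. Together 1111.
Add back pairs where two caps are both exceeded: 56 + 4 + 120 + 4 + 120 + 20 = 324.
Subtract triples: 0 + 10 + 0 + 0 = 10.
By inclusion–exclusion the count is 816 − 1111 + 324 − 10 = 19.

19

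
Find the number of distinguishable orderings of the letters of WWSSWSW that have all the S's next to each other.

Treat the 3 copies of S as a single block. The multiset to arrange is then {SSS, W, W, W, W}, 5 items in all.
That gives (5)!/(4!) = 5 arrangements.

5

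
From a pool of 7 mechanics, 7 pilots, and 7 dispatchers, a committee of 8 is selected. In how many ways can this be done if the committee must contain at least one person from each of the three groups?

194481

Total 8-person selections from all 21: C(21,8) = 203490.
Selections missing a whole group: no mechanics → C(14,8) = 3003; no pilots → C(14,8) = 3003; no dispatchers → C(14,8) = 3003.
Add back selections omitting two groups (i.e. drawn from a single group): C(7,8) + C(7,8) + C(7,8) = 0.
By inclusion–exclusion: 203490 − 9009 + 0 = 194481.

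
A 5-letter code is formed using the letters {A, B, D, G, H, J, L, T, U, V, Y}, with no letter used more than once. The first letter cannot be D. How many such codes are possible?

50400

The first letter has 11−1 = 10 choices (anything except D).
The remaining 4 letters are filled from the other 10 symbols without repetition: 10 × 9 × 8 × 7 = 5040.
Total: 10 × 5040 = 50400.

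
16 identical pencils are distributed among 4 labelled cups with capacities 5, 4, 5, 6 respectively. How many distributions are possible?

By stars and bars, unrestricted non-negative solutions to x_1+…+x_4 = 16 number C(16+3,3) = 969.
Subtract solutions that violate a single cap (substitute x_i' = x_i − (cap_i+1)): x_1 ≥ 6 gives C(13,3) = 286; x_2 ≥ 5 gives C(14,3) = 364; x_3 ≥ 6 gives C(13,3) = 286; x_4 ≥ 7 gives C(12,3) = 220. Together 1156.
Add back pairs where two caps are both exceeded: 56 + 35 + 20 + 56 + 35 + 20 = 222.
By inclusion–exclusion the count is 969 − 1156 + 222 = 35.

35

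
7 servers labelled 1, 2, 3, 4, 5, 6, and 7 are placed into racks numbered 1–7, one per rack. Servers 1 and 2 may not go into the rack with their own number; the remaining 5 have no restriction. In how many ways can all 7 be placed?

3720

Let Aᵢ (for i ∈ {1, 2}) be the placements that put server i in its forbidden rack. Any j of these fix j positions, leaving (7−j)! ways to fill the rest, and there are C(2,j) ways to pick which j.
By inclusion–exclusion, the number of valid placements is Σ_{j=0}^{2} (−1)^j C(2,j)·(7−j)!.
Computing: 5040 − 1440 + 120 = 3720.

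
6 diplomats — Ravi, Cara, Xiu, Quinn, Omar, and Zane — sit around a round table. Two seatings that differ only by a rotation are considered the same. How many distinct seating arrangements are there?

120

Seat Ravi anywhere (absorbing the rotational symmetry), then permute the other 5: (5)! = 120.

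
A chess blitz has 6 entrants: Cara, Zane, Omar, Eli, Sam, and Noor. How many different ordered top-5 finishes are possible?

720

There are 6 choices for 1st place, 5 for 2nd, and so on down to 2 for position 5.
That gives 6 × 5 × 4 × 3 × 2 = 720.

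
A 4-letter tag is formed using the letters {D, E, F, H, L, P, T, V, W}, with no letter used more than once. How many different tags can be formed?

3024

With no repetition, fill the 4 letters in order: 9 choices, then 8, down to 6.
That product is 9 × 8 × 7 × 6 = 3024.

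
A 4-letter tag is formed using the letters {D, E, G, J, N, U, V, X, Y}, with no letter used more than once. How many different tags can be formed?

Choose and order 4 of the 9 symbols: the first letter has 9 options, the next 8, then 7, 6.
That product is 9 × 8 × 7 × 6 = 3024.

3024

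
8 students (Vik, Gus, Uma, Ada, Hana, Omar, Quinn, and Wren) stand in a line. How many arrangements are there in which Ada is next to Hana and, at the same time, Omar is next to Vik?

2880

Treat {Ada,Hana} as one block (2 orders) and {Omar,Vik} as another (2 orders).
That leaves 6 units to arrange: 2 × 2 × 6! = 4 × 720 = 2880.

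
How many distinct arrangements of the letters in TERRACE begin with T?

Fix T in the first position and arrange the remaining 6 letters.
Those 6 letters have E appearing twice and R appearing twice, giving (6)!/(2!·2!) = 180.

180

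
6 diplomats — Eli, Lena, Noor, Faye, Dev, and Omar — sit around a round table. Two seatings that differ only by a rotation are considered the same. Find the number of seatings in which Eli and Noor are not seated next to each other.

72

All circular seatings of 6 people number (5)! = 120.
Those with Eli next to Noor: fuse the pair into one unit and seat 5 units around a circle — 2·(4)! = 48.
Subtracting, 120 − 48 = 72.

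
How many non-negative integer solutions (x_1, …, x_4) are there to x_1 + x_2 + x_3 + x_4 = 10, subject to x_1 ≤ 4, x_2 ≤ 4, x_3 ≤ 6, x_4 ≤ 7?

145

By stars and bars, unrestricted non-negative solutions to x_1+…+x_4 = 10 number C(10+3,3) = 286.
Subtract solutions that violate a single cap (substitute x_i' = x_i − (cap_i+1)): x_1 ≥ 5 gives C(8,3) = 56; x_2 ≥ 5 gives C(8,3) = 56; x_3 ≥ 7 gives C(6,3) = 20; x_4 ≥ 8 gives C(5,3) = 10. Together 142.
Add back pairs where two caps are both exceeded: 1 + 0 + 0 + 0 + 0 + 0 = 1.
By inclusion–exclusion the count is 286 − 142 + 1 = 145.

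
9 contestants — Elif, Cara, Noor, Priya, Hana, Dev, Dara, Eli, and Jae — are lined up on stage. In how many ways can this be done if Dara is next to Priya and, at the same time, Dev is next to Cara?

20160

Treat {Dara,Priya} as one block (2 orders) and {Dev,Cara} as another (2 orders).
That leaves 7 units to arrange: 2 × 2 × 7! = 4 × 5040 = 20160.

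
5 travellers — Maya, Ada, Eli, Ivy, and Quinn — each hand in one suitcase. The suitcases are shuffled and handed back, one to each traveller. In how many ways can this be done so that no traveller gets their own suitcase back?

This is the derangement count D_5: permutations of 5 items with no fixed point.
By inclusion–exclusion this is Σ_{j=0}^{5} (−1)^j C(5,j)·(5−j)!.
Computing: 120 − 120 + 60 − 20 + 5 − 1 = 44.

44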